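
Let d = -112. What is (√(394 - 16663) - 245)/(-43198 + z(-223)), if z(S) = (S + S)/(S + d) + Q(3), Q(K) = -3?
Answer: 82075/14471889 - 335*I*√16269/14471889 ≈ 0.0056713 - 0.0029526*I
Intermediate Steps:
z(S) = -3 + 2*S/(-112 + S) (z(S) = (S + S)/(S - 112) - 3 = (2*S)/(-112 + S) - 3 = 2*S/(-112 + S) - 3 = -3 + 2*S/(-112 + S))
(√(394 - 16663) - 245)/(-43198 + z(-223)) = (√(394 - 16663) - 245)/(-43198 + (336 - 1*(-223))/(-112 - 223)) = (√(-16269) - 245)/(-43198 + (336 + 223)/(-335)) = (I*√16269 - 245)/(-43198 - 1/335*559) = (-245 + I*√16269)/(-43198 - 559/335) = (-245 + I*√16269)/(-14471889/335) = (-245 + I*√16269)*(-335/14471889) = 82075/14471889 - 335*I*√16269/14471889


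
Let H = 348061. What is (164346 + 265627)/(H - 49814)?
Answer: 429973/298247 ≈ 1.4417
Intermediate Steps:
(164346 + 265627)/(H - 49814) = (164346 + 265627)/(348061 - 49814) = 429973/298247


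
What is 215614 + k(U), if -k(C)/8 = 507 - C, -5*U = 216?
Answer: 1056062/5 ≈ 2.1121e+5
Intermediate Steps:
U = -216/5 (U = -1/5*216 = -216/5 ≈ -43.200)
k(C) = -4056 + 8*C (k(C) = -8*(507 - C) = -4056 + 8*C)
215614 + k(U) = 215614 + (-4056 + 8*(-216/5)) = 215614 + (-4056 - 1728/5) = 215614 - 22008/5 = 1056062/5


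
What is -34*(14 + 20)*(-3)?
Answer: 3468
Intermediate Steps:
-34*(14 + 20)*(-3) = -34*34*(-3) = -1156*(-3) = 3468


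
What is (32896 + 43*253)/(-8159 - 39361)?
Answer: -8755/9504 ≈ -0.92119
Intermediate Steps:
(32896 + 43*253)/(-8159 - 39361) = (32896 + 10879)/(-47520) = 43775*(-1/47520) = -8755/9504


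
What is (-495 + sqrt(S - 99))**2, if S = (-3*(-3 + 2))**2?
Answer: 244935 - 2970*I*sqrt(10) ≈ 2.4494e+5 - 9392.0*I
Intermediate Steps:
S = 9 (S = (-3*(-1))**2 = 3**2 = 9)
(-495 + sqrt(S - 99))**2 = (-495 + sqrt(9 - 99))**2 = (-495 + sqrt(-90))**2 = (-495 + 3*I*sqrt(10))**2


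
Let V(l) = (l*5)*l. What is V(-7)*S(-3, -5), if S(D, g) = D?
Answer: -735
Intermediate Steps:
V(l) = 5*l² (V(l) = (5*l)*l = 5*l²)
V(-7)*S(-3, -5) = (5*(-7)²)*(-3) = (5*49)*(-3) = 245*(-3) = -735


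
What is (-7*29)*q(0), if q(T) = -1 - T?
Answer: 203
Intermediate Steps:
(-7*29)*q(0) = (-7*29)*(-1 - 1*0) = -203*(-1 + 0) = -203*(-1) = 203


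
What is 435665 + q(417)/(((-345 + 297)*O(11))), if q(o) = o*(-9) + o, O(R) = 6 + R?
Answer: 14812749/34 ≈ 4.3567e+5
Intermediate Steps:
q(o) = -8*o (q(o) = -9*o + o = -8*o)
435665 + q(417)/(((-345 + 297)*O(11))) = 435665 + (-8*417)/(((-345 + 297)*(6 + 11))) = 435665 - 3336/((-48*17)) = 435665 - 3336/(-816) = 435665 - 3336*(-1/816) = 435665 + 139/34 = 14812749/34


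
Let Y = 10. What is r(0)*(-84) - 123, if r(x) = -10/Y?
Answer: -39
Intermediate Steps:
r(x) = -1 (r(x) = -10/10 = -10*1/10 = -1)
r(0)*(-84) - 123 = -1*(-84) - 123 = 84 - 123 = -39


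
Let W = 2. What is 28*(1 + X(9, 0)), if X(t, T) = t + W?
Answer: 336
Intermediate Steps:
X(t, T) = 2 + t (X(t, T) = t + 2 = 2 + t)
28*(1 + X(9, 0)) = 28*(1 + (2 + 9)) = 28*(1 + 11) = 28*12 = 336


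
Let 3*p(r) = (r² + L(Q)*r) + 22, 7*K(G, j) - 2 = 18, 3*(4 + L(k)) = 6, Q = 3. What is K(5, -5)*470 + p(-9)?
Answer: 29047/21 ≈ 1383.2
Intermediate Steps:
L(k) = -2 (L(k) = -4 + (⅓)*6 = -4 + 2 = -2)
K(G, j) = 20/7 (K(G, j) = 2/7 + (⅐)*18 = 2/7 + 18/7 = 20/7)
p(r) = 22/3 - 2*r/3 + r²/3 (p(r) = ((r² - 2*r) + 22)/3 = (22 + r² - 2*r)/3 = 22/3 - 2*r/3 + r²/3)
K(5, -5)*470 + p(-9) = (20/7)*470 + (22/3 - ⅔*(-9) + (⅓)*(-9)²) = 9400/7 + (22/3 + 6 + (⅓)*81) = 9400/7 + (22/3 + 6 + 27) = 9400/7 + 121/3 = 29047/21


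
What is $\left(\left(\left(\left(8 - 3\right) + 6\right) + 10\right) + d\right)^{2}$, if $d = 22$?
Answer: $1849$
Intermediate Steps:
$\left(\left(\left(\left(8 - 3\right) + 6\right) + 10\right) + d\right)^{2} = \left(\left(\left(\left(8 - 3\right) + 6\right) + 10\right) + 22\right)^{2} = \left(\left(\left(5 + 6\right) + 10\right) + 22\right)^{2} = \left(\left(11 + 10\right) + 22\right)^{2} = \left(21 + 22\right)^{2} = 43^{2} = 1849$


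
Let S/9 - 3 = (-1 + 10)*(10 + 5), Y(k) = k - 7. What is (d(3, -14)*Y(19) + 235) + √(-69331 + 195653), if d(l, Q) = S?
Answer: 15139 + 7*√2578 ≈ 15494.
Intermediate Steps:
Y(k) = -7 + k
S = 1242 (S = 27 + 9*((-1 + 10)*(10 + 5)) = 27 + 9*(9*15) = 27 + 9*135 = 27 + 1215 = 1242)
d(l, Q) = 1242
(d(3, -14)*Y(19) + 235) + √(-69331 + 195653) = (1242*(-7 + 19) + 235) + √(-69331 + 195653) = (1242*12 + 235) + √126322 = (14904 + 235) + 7*√2578 = 15139 + 7*√2578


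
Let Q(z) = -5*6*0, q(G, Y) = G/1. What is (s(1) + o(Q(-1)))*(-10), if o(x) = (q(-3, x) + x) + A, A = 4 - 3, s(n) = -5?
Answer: 70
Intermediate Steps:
A = 1
q(G, Y) = G (q(G, Y) = G*1 = G)
Q(z) = 0 (Q(z) = -30*0 = 0)
o(x) = -2 + x (o(x) = (-3 + x) + 1 = -2 + x)
(s(1) + o(Q(-1)))*(-10) = (-5 + (-2 + 0))*(-10) = (-5 - 2)*(-10) = -7*(-10) = 70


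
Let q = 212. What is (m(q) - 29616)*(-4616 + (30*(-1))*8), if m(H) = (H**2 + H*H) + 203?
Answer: -293666600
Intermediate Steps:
m(H) = 203 + 2*H**2 (m(H) = (H**2 + H**2) + 203 = 2*H**2 + 203 = 203 + 2*H**2)
(m(q) - 29616)*(-4616 + (30*(-1))*8) = ((203 + 2*212**2) - 29616)*(-4616 + (30*(-1))*8) = ((203 + 2*44944) - 29616)*(-4616 - 30*8) = ((203 + 89888) - 29616)*(-4616 - 240) = (90091 - 29616)*(-4856) = 60475*(-4856) = -293666600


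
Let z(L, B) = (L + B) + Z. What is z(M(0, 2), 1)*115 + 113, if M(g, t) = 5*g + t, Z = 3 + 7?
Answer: 1608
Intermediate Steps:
Z = 10
M(g, t) = t + 5*g
z(L, B) = 10 + B + L (z(L, B) = (L + B) + 10 = (B + L) + 10 = 10 + B + L)
z(M(0, 2), 1)*115 + 113 = (10 + 1 + (2 + 5*0))*115 + 113 = (10 + 1 + (2 + 0))*115 + 113 = (10 + 1 + 2)*115 + 113 = 13*115 + 113 = 1495 + 113 = 1608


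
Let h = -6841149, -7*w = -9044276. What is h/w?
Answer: -47888043/9044276 ≈ -5.2948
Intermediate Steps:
w = 9044276/7 (w = -⅐*(-9044276) = 9044276/7 ≈ 1.2920e+6)
h/w = -6841149/9044276/7 = -6841149*7/9044276 = -47888043/9044276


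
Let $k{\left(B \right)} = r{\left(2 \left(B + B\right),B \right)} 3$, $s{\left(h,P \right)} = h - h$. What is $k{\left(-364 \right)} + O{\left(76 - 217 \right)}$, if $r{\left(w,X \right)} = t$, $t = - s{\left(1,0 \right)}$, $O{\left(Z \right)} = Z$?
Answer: $-141$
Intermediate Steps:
$s{\left(h,P \right)} = 0$
$t = 0$ ($t = \left(-1\right) 0 = 0$)
$r{\left(w,X \right)} = 0$
$k{\left(B \right)} = 0$ ($k{\left(B \right)} = 0 \cdot 3 = 0$)
$k{\left(-364 \right)} + O{\left(76 - 217 \right)} = 0 + \left(76 - 217\right) = 0 - 141 = -141$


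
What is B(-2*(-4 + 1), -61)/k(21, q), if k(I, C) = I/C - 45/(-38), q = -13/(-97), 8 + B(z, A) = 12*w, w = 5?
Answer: 25688/77991 ≈ 0.32937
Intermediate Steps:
B(z, A) = 52 (B(z, A) = -8 + 12*5 = -8 + 60 = 52)
q = 13/97 (q = -13*(-1/97) = 13/97 ≈ 0.13402)
k(I, C) = 45/38 + I/C (k(I, C) = I/C - 45*(-1/38) = I/C + 45/38 = 45/38 + I/C)
B(-2*(-4 + 1), -61)/k(21, q) = 52/(45/38 + 21/(13/97)) = 52/(45/38 + 21*(97/13)) = 52/(45/38 + 2037/13) = 52/(77991/494) = 52*(494/77991) = 25688/77991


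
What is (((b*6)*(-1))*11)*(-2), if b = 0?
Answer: 0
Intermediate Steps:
(((b*6)*(-1))*11)*(-2) = (((0*6)*(-1))*11)*(-2) = ((0*(-1))*11)*(-2) = (0*11)*(-2) = 0*(-2) = 0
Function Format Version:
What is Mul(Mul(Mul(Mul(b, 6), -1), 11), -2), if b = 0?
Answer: 0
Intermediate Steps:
Mul(Mul(Mul(Mul(b, 6), -1), 11), -2) = Mul(Mul(Mul(Mul(0, 6), -1), 11), -2) = Mul(Mul(Mul(0, -1), 11), -2) = Mul(Mul(0, 11), -2) = Mul(0, -2) = 0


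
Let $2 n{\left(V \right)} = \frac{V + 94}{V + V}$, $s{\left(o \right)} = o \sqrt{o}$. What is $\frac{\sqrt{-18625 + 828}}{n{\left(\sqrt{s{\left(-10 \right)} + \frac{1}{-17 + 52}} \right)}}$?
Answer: $\frac{148 i \sqrt{455} \sqrt{1 - 350 i \sqrt{10}}}{3290 + \sqrt{35} \sqrt{1 - 350 i \sqrt{10}}} \approx 20.734 + 22.507 i$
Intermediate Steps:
$s{\left(o \right)} = o^{\frac{3}{2}}$
$n{\left(V \right)} = \frac{94 + V}{4 V}$ ($n{\left(V \right)} = \frac{\left(V + 94\right) \frac{1}{V + V}}{2} = \frac{\left(94 + V\right) \frac{1}{2 V}}{2} = \frac{\frac{1}{2} \frac{1}{V} \left(94 + V\right)}{2} = \frac{94 + V}{4 V}$)
$\frac{\sqrt{-18625 + 828}}{n{\left(\sqrt{s{\left(-10 \right)} + \frac{1}{-17 + 52}} \right)}} = \frac{\sqrt{-18625 + 828}}{\frac{1}{4} \frac{1}{\sqrt{\left(-10\right)^{\frac{3}{2}} + \frac{1}{-17 + 52}}} \left(94 + \sqrt{\left(-10\right)^{\frac{3}{2}} + \frac{1}{-17 + 52}}\right)} = \frac{\sqrt{-17797}}{\frac{1}{4} \frac{1}{\sqrt{- 10 i \sqrt{10} + \frac{1}{35}}} \left(94 + \sqrt{- 10 i \sqrt{10} + \frac{1}{35}}\right)} = \frac{37 i \sqrt{13}}{\frac{1}{4} \frac{1}{\sqrt{- 10 i \sqrt{10} + \frac{1}{35}}} \left(94 + \sqrt{- 10 i \sqrt{10} + \frac{1}{35}}\right)} = \frac{37 i \sqrt{13}}{\frac{1}{4} \frac{1}{\sqrt{\frac{1}{35} - 10 i \sqrt{10}}} \left(94 + \sqrt{\frac{1}{35} - 10 i \sqrt{10}}\right)} = 37 i \sqrt{13} \frac{4 \sqrt{\frac{1}{35} - 10 i \sqrt{10}}}{94 + \sqrt{\frac{1}{35} - 10 i \sqrt{10}}} = \frac{148 i \sqrt{13} \sqrt{\frac{1}{35} - 10 i \sqrt{10}}}{94 + \sqrt{\frac{1}{35} - 10 i \sqrt{10}}}$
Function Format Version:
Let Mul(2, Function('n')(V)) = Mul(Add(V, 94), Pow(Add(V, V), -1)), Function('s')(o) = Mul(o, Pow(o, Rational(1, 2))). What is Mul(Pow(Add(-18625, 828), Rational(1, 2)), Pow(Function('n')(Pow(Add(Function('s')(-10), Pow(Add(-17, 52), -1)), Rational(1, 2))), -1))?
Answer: Mul(148, I, Pow(455, Rational(1, 2)), Pow(Add(1, Mul(-350, I, Pow(10, Rational(1, 2)))), Rational(1, 2)), Pow(Add(3290, Mul(Pow(35, Rational(1, 2)), Pow(Add(1, Mul(-350, I, Pow(10, Rational(1, 2)))), Rational(1, 2)))), -1)) ≈ Add(20.734, Mul(22.507, I))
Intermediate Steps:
Function('s')(o) = Pow(o, Rational(3, 2))
Function('n')(V) = Mul(Rational(1, 4), Pow(V, -1), Add(94, V)) (Function('n')(V) = Mul(Rational(1, 2), Mul(Add(V, 94), Pow(Add(V, V), -1))) = Mul(Rational(1, 2), Mul(Add(94, V), Pow(Mul(2, V), -1))) = Mul(Rational(1, 2), Mul(Add(94, V), Mul(Rational(1, 2), Pow(V, -1)))) = Mul(Rational(1, 2), Mul(Rational(1, 2), Pow(V, -1), Add(94, V))) = Mul(Rational(1, 4), Pow(V, -1), Add(94, V)))
Mul(Pow(Add(-18625, 828), Rational(1, 2)), Pow(Function('n')(Pow(Add(Function('s')(-10), Pow(Add(-17, 52), -1)), Rational(1, 2))), -1)) = Mul(Pow(Add(-18625, 828), Rational(1, 2)), Pow(Mul(Rational(1, 4), Pow(Pow(Add(Pow(-10, Rational(3, 2)), Pow(Add(-17, 52), -1)), Rational(1, 2)), -1), Add(94, Pow(Add(Pow(-10, Rational(3, 2)), Pow(Add(-17, 52), -1)), Rational(1, 2)))), -1)) = Mul(Pow(-17797, Rational(1, 2)), Pow(Mul(Rational(1, 4), Pow(Pow(Add(Mul(-10, I, Pow(10, Rational(1, 2))), Pow(35, -1)), Rational(1, 2)), -1), Add(94, Pow(Add(Mul(-10, I, Pow(10, Rational(1, 2))), Pow(35, -1)), Rational(1, 2)))), -1)) = Mul(Mul(37, I, Pow(13, Rational(1, 2))), Pow(Mul(Rational(1, 4), Pow(Pow(Add(Mul(-10, I, Pow(10, Rational(1, 2))), Rational(1, 35)), Rational(1, 2)), -1), Add(94, Pow(Add(Mul(-10, I, Pow(10, Rational(1, 2))), Rational(1, 35)), Rational(1, 2)))), -1)) = Mul(Mul(37, I, Pow(13, Rational(1, 2))), Pow(Mul(Rational(1, 4), Pow(Pow(Add(Rational(1, 35), Mul(-10, I, Pow(10, Rational(1, 2)))), Rational(1, 2)), -1), Add(94, Pow(Add(Rational(1, 35), Mul(-10, I, Pow(10, Rational(1, 2)))), Rational(1, 2)))), -1)) = Mul(Mul(37, I, Pow(13, Rational(1, 2))), Pow(Mul(Rational(1, 4), Pow(Add(Rational(1, 35), Mul(-10, I, Pow(10, Rational(1, 2)))), Rational(-1, 2)), Add(94, Pow(Add(Rational(1, 35), Mul(-10, I, Pow(10, Rational(1, 2)))), Rational(1, 2)))), -1)) = Mul(Mul(37, I, Pow(13, Rational(1, 2))), Mul(4, Pow(Add(94, Pow(Add(Rational(1, 35), Mul(-10, I, Pow(10, Rational(1, 2)))), Rational(1, 2))), -1), Pow(Add(Rational(1, 35), Mul(-10, I, Pow(10, Rational(1, 2)))), Rational(1, 2)))) = Mul(148, I, Pow(13, Rational(1, 2)), Pow(Add(94, Pow(Add(Rational(1, 35), Mul(-10, I, Pow(10, Rational(1, 2)))), Rational(1, 2))), -1), Pow(Add(Rational(1, 35), Mul(-10, I, Pow(10, Rational(1, 2)))), Rational(1, 2)))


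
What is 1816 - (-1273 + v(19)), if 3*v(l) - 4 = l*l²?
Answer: 2404/3 ≈ 801.33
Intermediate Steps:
v(l) = 4/3 + l³/3 (v(l) = 4/3 + (l*l²)/3 = 4/3 + l³/3)
1816 - (-1273 + v(19)) = 1816 - (-1273 + (4/3 + (⅓)*19³)) = 1816 - (-1273 + (4/3 + (⅓)*6859)) = 1816 - (-1273 + (4/3 + 6859/3)) = 1816 - (-1273 + 6863/3) = 1816 - 1*3044/3 = 1816 - 3044/3 = 2404/3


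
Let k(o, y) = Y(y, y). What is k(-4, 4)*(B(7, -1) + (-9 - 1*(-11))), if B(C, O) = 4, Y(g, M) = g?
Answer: 24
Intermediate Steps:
k(o, y) = y
k(-4, 4)*(B(7, -1) + (-9 - 1*(-11))) = 4*(4 + (-9 - 1*(-11))) = 4*(4 + (-9 + 11)) = 4*(4 + 2) = 4*6 = 24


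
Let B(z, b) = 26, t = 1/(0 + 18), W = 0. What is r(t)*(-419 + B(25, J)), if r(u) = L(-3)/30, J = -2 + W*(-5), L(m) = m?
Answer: 393/10 ≈ 39.300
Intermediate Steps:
t = 1/18 ≈ 0.055556
J = -2 (J = -2 + 0*(-5) = -2 + 0 = -2)
r(u) = -⅒ (r(u) = -3/30 = -3*1/30 = -⅒)
r(t)*(-419 + B(25, J)) = -(-419 + 26)/10 = -⅒*(-393) = 393/10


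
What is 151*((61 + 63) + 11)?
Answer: 20385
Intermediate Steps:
151*((61 + 63) + 11) = 151*(124 + 11) = 151*135 = 20385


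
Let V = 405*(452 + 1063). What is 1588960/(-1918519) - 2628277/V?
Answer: -6017345493763/1177155295425 ≈ -5.1118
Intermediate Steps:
V = 613575 (V = 405*1515 = 613575)
1588960/(-1918519) - 2628277/V = 1588960/(-1918519) - 2628277/613575 = 1588960*(-1/1918519) - 2628277*1/613575 = -1588960/1918519 - 2628277/613575 = -6017345493763/1177155295425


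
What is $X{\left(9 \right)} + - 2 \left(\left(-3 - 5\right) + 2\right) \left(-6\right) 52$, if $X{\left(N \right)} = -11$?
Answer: $-3755$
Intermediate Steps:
$X{\left(9 \right)} + - 2 \left(\left(-3 - 5\right) + 2\right) \left(-6\right) 52 = -11 + - 2 \left(\left(-3 - 5\right) + 2\right) \left(-6\right) 52 = -11 + - 2 \left(-8 + 2\right) \left(-6\right) 52 = -11 + \left(-2\right) \left(-6\right) \left(-6\right) 52 = -11 + 12 \left(-6\right) 52 = -11 - 3744 = -3755$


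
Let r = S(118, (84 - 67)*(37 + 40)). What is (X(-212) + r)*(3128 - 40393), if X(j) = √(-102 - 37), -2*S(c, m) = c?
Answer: 2198635 - 37265*I*√139 ≈ 2.1986e+6 - 4.3935e+5*I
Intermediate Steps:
S(c, m) = -c/2
X(j) = I*√139 (X(j) = √(-139) = I*√139)
r = -59 (r = -½*118 = -59)
(X(-212) + r)*(3128 - 40393) = (I*√139 - 59)*(3128 - 40393) = (-59 + I*√139)*(-37265) = 2198635 - 37265*I*√139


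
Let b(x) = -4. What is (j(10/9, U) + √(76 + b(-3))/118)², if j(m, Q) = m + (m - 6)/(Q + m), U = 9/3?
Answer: 4349158/386004609 - 52*√2/6549 ≈ 3.8055e-5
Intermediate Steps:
U = 3 (U = 9*(⅓) = 3)
j(m, Q) = m + (-6 + m)/(Q + m)
(j(10/9, U) + √(76 + b(-3))/118)² = ((-6 + 10/9 + (10/9)² + 3*(10/9))/(3 + 10/9) + √(76 - 4)/118)² = ((-6 + 10*(⅑) + (10*(⅑))² + 3*(10*(⅑)))/(3 + 10*(⅑)) + √72*(1/118))² = ((-6 + 10/9 + (10/9)² + 3*(10/9))/(3 + 10/9) + (6*√2)*(1/118))² = ((-6 + 10/9 + 100/81 + 10/3)/(37/9) + 3*√2/59)² = ((9/37)*(-26/81) + 3*√2/59)² = (-26/333 + 3*√2/59)²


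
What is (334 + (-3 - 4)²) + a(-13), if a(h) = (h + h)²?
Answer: 1059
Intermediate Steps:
a(h) = 4*h² (a(h) = (2*h)² = 4*h²)
(334 + (-3 - 4)²) + a(-13) = (334 + (-3 - 4)²) + 4*(-13)² = (334 + (-7)²) + 4*169 = (334 + 49) + 676 = 383 + 676 = 1059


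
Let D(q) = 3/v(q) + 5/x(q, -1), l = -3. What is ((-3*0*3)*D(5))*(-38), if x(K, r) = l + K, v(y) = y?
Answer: 0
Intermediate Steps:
x(K, r) = -3 + K
D(q) = 3/q + 5/(-3 + q)
((-3*0*3)*D(5))*(-38) = ((-3*0*3)*((-9 + 8*5)/(5*(-3 + 5))))*(-38) = ((0*3)*((⅕)*(-9 + 40)/2))*(-38) = (0*((⅕)*(½)*31))*(-38) = (0*(31/10))*(-38) = 0*(-38) = 0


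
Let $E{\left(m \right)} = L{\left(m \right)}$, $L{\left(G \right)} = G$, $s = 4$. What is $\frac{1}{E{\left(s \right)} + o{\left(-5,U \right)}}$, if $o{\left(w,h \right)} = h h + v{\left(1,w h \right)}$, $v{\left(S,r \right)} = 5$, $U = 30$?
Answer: $\frac{1}{909} \approx 0.0011001$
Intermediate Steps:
$E{\left(m \right)} = m$
$o{\left(w,h \right)} = 5 + h^{2}$ ($o{\left(w,h \right)} = h h + 5 = h^{2} + 5 = 5 + h^{2}$)
$\frac{1}{E{\left(s \right)} + o{\left(-5,U \right)}} = \frac{1}{4 + \left(5 + 30^{2}\right)} = \frac{1}{4 + \left(5 + 900\right)} = \frac{1}{4 + 905} = \frac{1}{909}$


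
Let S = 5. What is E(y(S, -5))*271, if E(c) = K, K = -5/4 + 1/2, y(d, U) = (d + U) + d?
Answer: -813/4 ≈ -203.25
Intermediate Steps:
y(d, U) = U + 2*d (y(d, U) = (U + d) + d = U + 2*d)
K = -3/4 (K = -5*1/4 + 1*(1/2) = -5/4 + 1/2 = -3/4 ≈ -0.75000)
E(c) = -3/4
E(y(S, -5))*271 = -3/4*271 = -813/4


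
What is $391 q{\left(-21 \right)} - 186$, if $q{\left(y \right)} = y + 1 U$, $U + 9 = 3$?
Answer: $-10743$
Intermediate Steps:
$U = -6$ ($U = -9 + 3 = -6$)
$q{\left(y \right)} = -6 + y$ ($q{\left(y \right)} = y + 1 \left(-6\right) = y - 6 = -6 + y$)
$391 q{\left(-21 \right)} - 186 = 391 \left(-6 - 21\right) - 186 = 391 \left(-27\right) - 186 = -10557 - 186 = -10743$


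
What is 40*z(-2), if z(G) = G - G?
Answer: 0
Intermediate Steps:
z(G) = 0
40*z(-2) = 40*0 = 0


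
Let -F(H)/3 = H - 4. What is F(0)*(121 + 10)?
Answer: 1572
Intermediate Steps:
F(H) = 12 - 3*H (F(H) = -3*(H - 4) = -3*(-4 + H) = 12 - 3*H)
F(0)*(121 + 10) = (12 - 3*0)*(121 + 10) = (12 + 0)*131 = 12*131 = 1572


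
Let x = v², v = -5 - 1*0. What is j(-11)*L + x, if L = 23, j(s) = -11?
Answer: -228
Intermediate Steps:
v = -5 (v = -5 + 0 = -5)
x = 25 (x = (-5)² = 25)
j(-11)*L + x = -11*23 + 25 = -253 + 25 = -228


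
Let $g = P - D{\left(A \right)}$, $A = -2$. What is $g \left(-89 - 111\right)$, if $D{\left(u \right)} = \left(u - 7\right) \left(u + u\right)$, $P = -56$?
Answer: $18400$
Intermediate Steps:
$D{\left(u \right)} = 2 u \left(-7 + u\right)$ ($D{\left(u \right)} = \left(-7 + u\right) 2 u = 2 u \left(-7 + u\right)$)
$g = -92$ ($g = -56 - 2 \left(-2\right) \left(-7 - 2\right) = -56 - 2 \left(-2\right) \left(-9\right) = -56 - 36 = -92$)
$g \left(-89 - 111\right) = - 92 \left(-89 - 111\right) = \left(-92\right) \left(-200\right) = 18400$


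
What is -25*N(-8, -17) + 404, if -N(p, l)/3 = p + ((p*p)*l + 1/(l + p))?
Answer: -81799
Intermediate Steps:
N(p, l) = -3*p - 3/(l + p) - 3*l*p**2 (N(p, l) = -3*(p + ((p*p)*l + 1/(l + p))) = -3*(p + (p**2*l + 1/(l + p))) = -3*(p + (l*p**2 + 1/(l + p))) = -3*(p + (1/(l + p) + l*p**2)) = -3*(p + 1/(l + p) + l*p**2) = -3*p - 3/(l + p) - 3*l*p**2)
-25*N(-8, -17) + 404 = -75*(-1 - 1*(-8)**2 - 1*(-17)*(-8) - 1*(-17)*(-8)**3 - 1*(-17)**2*(-8)**2)/(-17 - 8) + 404 = -75*(-1 - 1*64 - 136 - 1*(-17)*(-512) - 1*289*64)/(-25) + 404 = -75*(-1)*(-1 - 64 - 136 - 8704 - 18496)/25 + 404 = -75*(-1)*(-27401)/25 + 404 = -25*82203/25 + 404 = -82203 + 404 = -81799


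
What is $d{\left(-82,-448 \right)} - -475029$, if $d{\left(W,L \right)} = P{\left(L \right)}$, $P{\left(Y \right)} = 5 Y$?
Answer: $472789$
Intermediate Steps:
$d{\left(W,L \right)} = 5 L$
$d{\left(-82,-448 \right)} - -475029 = 5 \left(-448\right) - -475029 = -2240 + 475029 = 472789$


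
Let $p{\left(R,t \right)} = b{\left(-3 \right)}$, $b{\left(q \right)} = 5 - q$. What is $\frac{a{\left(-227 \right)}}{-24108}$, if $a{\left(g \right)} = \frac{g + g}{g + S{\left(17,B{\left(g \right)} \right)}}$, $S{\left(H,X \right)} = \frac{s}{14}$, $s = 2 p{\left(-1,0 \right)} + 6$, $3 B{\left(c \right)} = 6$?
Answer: $- \frac{227}{2717316} \approx -8.3538 \cdot 10^{-5}$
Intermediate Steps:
$B{\left(c \right)} = 2$ ($B{\left(c \right)} = \frac{1}{3} \cdot 6 = 2$)
$p{\left(R,t \right)} = 8$ ($p{\left(R,t \right)} = 5 - -3 = 5 + 3 = 8$)
$s = 22$ ($s = 2 \cdot 8 + 6 = 16 + 6 = 22$)
$S{\left(H,X \right)} = \frac{11}{7}$ ($S{\left(H,X \right)} = \frac{22}{14} = 22 \cdot \frac{1}{14} = \frac{11}{7}$)
$a{\left(g \right)} = \frac{2 g}{\frac{11}{7} + g}$ ($a{\left(g \right)} = \frac{g + g}{g + \frac{11}{7}} = \frac{2 g}{\frac{11}{7} + g}$)
$\frac{a{\left(-227 \right)}}{-24108} = \frac{14 \left(-227\right) \frac{1}{11 + 7 \left(-227\right)}}{-24108} = 14 \left(-227\right) \frac{1}{11 - 1589} \left(- \frac{1}{24108}\right) = 14 \left(-227\right) \frac{1}{-1578} \left(- \frac{1}{24108}\right) = 14 \left(-227\right) \left(- \frac{1}{1578}\right) \left(- \frac{1}{24108}\right) = \frac{1589}{789} \left(- \frac{1}{24108}\right) = - \frac{227}{2717316}$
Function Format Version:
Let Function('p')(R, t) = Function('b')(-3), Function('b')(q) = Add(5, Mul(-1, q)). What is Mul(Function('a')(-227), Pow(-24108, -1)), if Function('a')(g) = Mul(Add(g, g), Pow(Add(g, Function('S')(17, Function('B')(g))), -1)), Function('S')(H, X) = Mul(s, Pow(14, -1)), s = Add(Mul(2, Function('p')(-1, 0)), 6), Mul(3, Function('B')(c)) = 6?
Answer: Rational(-227, 2717316) ≈ -8.3538e-5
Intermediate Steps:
Function('B')(c) = 2 (Function('B')(c) = Mul(Rational(1, 3), 6) = 2)
Function('p')(R, t) = 8 (Function('p')(R, t) = Add(5, Mul(-1, -3)) = Add(5, 3) = 8)
s = 22 (s = Add(Mul(2, 8), 6) = Add(16, 6) = 22)
Function('S')(H, X) = Rational(11, 7) (Function('S')(H, X) = Mul(22, Pow(14, -1)) = Mul(22, Rational(1, 14)) = Rational(11, 7))
Function('a')(g) = Mul(2, g, Pow(Add(Rational(11, 7), g), -1)) (Function('a')(g) = Mul(Add(g, g), Pow(Add(g, Rational(11, 7)), -1)) = Mul(Mul(2, g), Pow(Add(Rational(11, 7), g), -1)) = Mul(2, g, Pow(Add(Rational(11, 7), g), -1)))
Mul(Function('a')(-227), Pow(-24108, -1)) = Mul(Mul(14, -227, Pow(Add(11, Mul(7, -227)), -1)), Pow(-24108, -1)) = Mul(Mul(14, -227, Pow(Add(11, -1589), -1)), Rational(-1, 24108)) = Mul(Mul(14, -227, Pow(-1578, -1)), Rational(-1, 24108)) = Mul(Mul(14, -227, Rational(-1, 1578)), Rational(-1, 24108)) = Mul(Rational(1589, 789), Rational(-1, 24108)) = Rational(-227, 2717316)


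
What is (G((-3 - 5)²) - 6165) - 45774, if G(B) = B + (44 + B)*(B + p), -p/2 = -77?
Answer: -28331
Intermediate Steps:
p = 154 (p = -2*(-77) = 154)
G(B) = B + (44 + B)*(154 + B) (G(B) = B + (44 + B)*(B + 154) = B + (44 + B)*(154 + B))
(G((-3 - 5)²) - 6165) - 45774 = ((6776 + ((-3 - 5)²)² + 199*(-3 - 5)²) - 6165) - 45774 = ((6776 + ((-8)²)² + 199*(-8)²) - 6165) - 45774 = ((6776 + 64² + 199*64) - 6165) - 45774 = ((6776 + 4096 + 12736) - 6165) - 45774 = (23608 - 6165) - 45774 = 17443 - 45774 = -28331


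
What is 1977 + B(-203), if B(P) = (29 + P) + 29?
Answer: 1832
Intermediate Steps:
B(P) = 58 + P
1977 + B(-203) = 1977 + (58 - 203) = 1977 - 145 = 1832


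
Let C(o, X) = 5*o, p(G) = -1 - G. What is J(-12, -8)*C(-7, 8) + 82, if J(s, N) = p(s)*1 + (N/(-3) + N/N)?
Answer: -1294/3 ≈ -431.33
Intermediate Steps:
J(s, N) = -s - N/3 (J(s, N) = (-1 - s)*1 + (N/(-3) + N/N) = (-1 - s) + (N*(-⅓) + 1) = (-1 - s) + (-N/3 + 1) = (-1 - s) + (1 - N/3) = -s - N/3)
J(-12, -8)*C(-7, 8) + 82 = (-1*(-12) - ⅓*(-8))*(5*(-7)) + 82 = (12 + 8/3)*(-35) + 82 = (44/3)*(-35) + 82 = -1540/3 + 82 = -1294/3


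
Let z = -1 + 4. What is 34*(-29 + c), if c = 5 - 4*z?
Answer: -1224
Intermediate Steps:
z = 3
c = -7 (c = 5 - 4*3 = 5 - 12 = -7)
34*(-29 + c) = 34*(-29 - 7) = 34*(-36) = -1224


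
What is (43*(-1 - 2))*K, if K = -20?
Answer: 2580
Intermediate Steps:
(43*(-1 - 2))*K = (43*(-1 - 2))*(-20) = (43*(-3))*(-20) = -129*(-20) = 2580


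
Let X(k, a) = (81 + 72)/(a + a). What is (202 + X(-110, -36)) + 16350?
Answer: 132399/8 ≈ 16550.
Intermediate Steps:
X(k, a) = 153/(2*a) (X(k, a) = 153/((2*a)) = 153*(1/(2*a)) = 153/(2*a))
(202 + X(-110, -36)) + 16350 = (202 + (153/2)/(-36)) + 16350 = (202 + (153/2)*(-1/36)) + 16350 = (202 - 17/8) + 16350 = 1599/8 + 16350 = 132399/8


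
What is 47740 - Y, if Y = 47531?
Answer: 209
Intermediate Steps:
47740 - Y = 47740 - 1*47531 = 47740 - 47531 = 209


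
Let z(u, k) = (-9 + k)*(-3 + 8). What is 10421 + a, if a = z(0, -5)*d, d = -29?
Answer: 12451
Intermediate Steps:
z(u, k) = -45 + 5*k (z(u, k) = (-9 + k)*5 = -45 + 5*k)
a = 2030 (a = (-45 + 5*(-5))*(-29) = (-45 - 25)*(-29) = -70*(-29) = 2030)
10421 + a = 10421 + 2030 = 12451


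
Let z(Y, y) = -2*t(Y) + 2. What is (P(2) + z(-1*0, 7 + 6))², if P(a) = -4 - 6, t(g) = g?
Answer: 64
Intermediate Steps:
z(Y, y) = 2 - 2*Y (z(Y, y) = -2*Y + 2 = 2 - 2*Y)
P(a) = -10
(P(2) + z(-1*0, 7 + 6))² = (-10 + (2 - (-2)*0))² = (-10 + (2 - 2*0))² = (-10 + (2 + 0))² = (-10 + 2)² = (-8)² = 64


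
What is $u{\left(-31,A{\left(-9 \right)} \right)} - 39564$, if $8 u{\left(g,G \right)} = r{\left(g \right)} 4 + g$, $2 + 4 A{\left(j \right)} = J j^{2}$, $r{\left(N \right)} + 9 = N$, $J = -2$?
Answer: $- \frac{316703}{8} \approx -39588.0$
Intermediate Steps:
$r{\left(N \right)} = -9 + N$
$A{\left(j \right)} = - \frac{1}{2} - \frac{j^{2}}{2}$ ($A{\left(j \right)} = - \frac{1}{2} + \frac{\left(-2\right) j^{2}}{4} = - \frac{1}{2} - \frac{j^{2}}{2}$)
$u{\left(g,G \right)} = - \frac{9}{2} + \frac{5 g}{8}$ ($u{\left(g,G \right)} = \frac{\left(-9 + g\right) 4 + g}{8} = \frac{\left(-36 + 4 g\right) + g}{8} = \frac{-36 + 5 g}{8} = - \frac{9}{2} + \frac{5 g}{8}$)
$u{\left(-31,A{\left(-9 \right)} \right)} - 39564 = \left(- \frac{9}{2} + \frac{5}{8} \left(-31\right)\right) - 39564 = \left(- \frac{9}{2} - \frac{155}{8}\right) - 39564 = - \frac{191}{8} - 39564 = - \frac{316703}{8}$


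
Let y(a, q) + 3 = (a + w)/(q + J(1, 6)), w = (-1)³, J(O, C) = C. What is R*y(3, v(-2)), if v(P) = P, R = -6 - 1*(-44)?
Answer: -95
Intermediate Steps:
R = 38 (R = -6 + 44 = 38)
w = -1
y(a, q) = -3 + (-1 + a)/(6 + q) (y(a, q) = -3 + (a - 1)/(q + 6) = -3 + (-1 + a)/(6 + q))
R*y(3, v(-2)) = 38*((-19 + 3 - 3*(-2))/(6 - 2)) = 38*((-19 + 3 + 6)/4) = 38*((¼)*(-10)) = 38*(-5/2) = -95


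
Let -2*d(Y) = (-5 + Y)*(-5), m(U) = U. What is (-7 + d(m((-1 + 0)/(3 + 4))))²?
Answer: 19321/49 ≈ 394.31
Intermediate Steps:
d(Y) = -25/2 + 5*Y/2 (d(Y) = -(-5 + Y)*(-5)/2 = -(25 - 5*Y)/2 = -25/2 + 5*Y/2)
(-7 + d(m((-1 + 0)/(3 + 4))))² = (-7 + (-25/2 + 5*((-1 + 0)/(3 + 4))/2))² = (-7 + (-25/2 + 5*(-1/7)/2))² = (-7 + (-25/2 + 5*(-1*⅐)/2))² = (-7 + (-25/2 + (5/2)*(-⅐)))² = (-7 + (-25/2 - 5/14))² = (-7 - 90/7)² = (-139/7)² = 19321/49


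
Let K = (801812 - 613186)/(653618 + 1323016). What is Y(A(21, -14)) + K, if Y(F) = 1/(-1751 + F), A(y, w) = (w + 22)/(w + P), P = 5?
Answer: 1478138218/15582794139 ≈ 0.094857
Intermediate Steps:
A(y, w) = (22 + w)/(5 + w) (A(y, w) = (w + 22)/(w + 5) = (22 + w)/(5 + w))
K = 94313/988317 (K = 188626/1976634 = 188626*(1/1976634) = 94313/988317 ≈ 0.095428)
Y(A(21, -14)) + K = 1/(-1751 + (22 - 14)/(5 - 14)) + 94313/988317 = 1/(-1751 + 8/(-9)) + 94313/988317 = 1/(-1751 - ⅑*8) + 94313/988317 = 1/(-1751 - 8/9) + 94313/988317 = 1/(-15767/9) + 94313/988317 = -9/15767 + 94313/988317 = 1478138218/15582794139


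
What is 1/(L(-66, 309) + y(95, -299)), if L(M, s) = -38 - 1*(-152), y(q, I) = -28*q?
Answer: -1/2546 ≈ -0.00039277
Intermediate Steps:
L(M, s) = 114 (L(M, s) = -38 + 152 = 114)
1/(L(-66, 309) + y(95, -299)) = 1/(114 - 28*95) = 1/(114 - 2660) = 1/(-2546) = -1/2546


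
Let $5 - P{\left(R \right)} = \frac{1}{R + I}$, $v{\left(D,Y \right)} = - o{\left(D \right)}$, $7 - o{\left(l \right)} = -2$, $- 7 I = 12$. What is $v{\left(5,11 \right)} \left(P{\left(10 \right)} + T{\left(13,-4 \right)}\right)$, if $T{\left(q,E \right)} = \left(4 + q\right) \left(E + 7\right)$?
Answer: $- \frac{29169}{58} \approx -502.91$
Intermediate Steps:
$I = - \frac{12}{7}$ ($I = \left(- \frac{1}{7}\right) 12 = - \frac{12}{7} \approx -1.7143$)
$o{\left(l \right)} = 9$ ($o{\left(l \right)} = 7 - -2 = 7 + 2 = 9$)
$T{\left(q,E \right)} = \left(4 + q\right) \left(7 + E\right)$
$v{\left(D,Y \right)} = -9$ ($v{\left(D,Y \right)} = \left(-1\right) 9 = -9$)
$P{\left(R \right)} = 5 - \frac{1}{- \frac{12}{7} + R}$ ($P{\left(R \right)} = 5 - \frac{1}{R - \frac{12}{7}} = 5 - \frac{1}{- \frac{12}{7} + R}$)
$v{\left(5,11 \right)} \left(P{\left(10 \right)} + T{\left(13,-4 \right)}\right) = - 9 \left(\frac{-67 + 35 \cdot 10}{-12 + 7 \cdot 10} + \left(28 + 4 \left(-4\right) + 7 \cdot 13 - 52\right)\right) = - 9 \left(\frac{-67 + 350}{-12 + 70} + \left(28 - 16 + 91 - 52\right)\right) = - 9 \left(\frac{1}{58} \cdot 283 + 51\right) = - 9 \left(\frac{283}{58} + 51\right) = \left(-9\right) \frac{3241}{58} = - \frac{29169}{58}$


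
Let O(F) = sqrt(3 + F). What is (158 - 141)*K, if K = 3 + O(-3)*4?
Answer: 51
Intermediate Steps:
K = 3 (K = 3 + sqrt(3 - 3)*4 = 3 + sqrt(0)*4 = 3 + 0*4 = 3 + 0 = 3)
(158 - 141)*K = (158 - 141)*3 = 17*3 = 51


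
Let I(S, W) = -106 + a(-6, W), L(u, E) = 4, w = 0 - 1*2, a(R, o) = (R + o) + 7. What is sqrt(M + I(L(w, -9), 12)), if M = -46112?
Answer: I*sqrt(46205) ≈ 214.95*I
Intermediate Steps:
a(R, o) = 7 + R + o
w = -2 (w = 0 - 2 = -2)
I(S, W) = -105 + W (I(S, W) = -106 + (7 - 6 + W) = -106 + (1 + W) = -105 + W)
sqrt(M + I(L(w, -9), 12)) = sqrt(-46112 + (-105 + 12)) = sqrt(-46112 - 93) = sqrt(-46205) = I*sqrt(46205)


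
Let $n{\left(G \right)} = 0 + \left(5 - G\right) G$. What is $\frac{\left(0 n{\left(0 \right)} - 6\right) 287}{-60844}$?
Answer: $\frac{3}{106} \approx 0.028302$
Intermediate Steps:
$n{\left(G \right)} = G \left(5 - G\right)$ ($n{\left(G \right)} = 0 + G \left(5 - G\right) = G \left(5 - G\right)$)
$\frac{\left(0 n{\left(0 \right)} - 6\right) 287}{-60844} = \frac{\left(0 \cdot 0 \left(5 - 0\right) - 6\right) 287}{-60844} = \left(0 \cdot 0 \left(5 + 0\right) - 6\right) 287 \left(- \frac{1}{60844}\right) = \left(0 \cdot 0 \cdot 5 - 6\right) 287 \left(- \frac{1}{60844}\right) = \left(0 \cdot 0 - 6\right) 287 \left(- \frac{1}{60844}\right) = \left(0 - 6\right) 287 \left(- \frac{1}{60844}\right) = \left(-6\right) 287 \left(- \frac{1}{60844}\right) = \left(-1722\right) \left(- \frac{1}{60844}\right) = \frac{3}{106}$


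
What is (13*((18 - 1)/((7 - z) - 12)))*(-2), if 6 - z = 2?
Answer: 442/9 ≈ 49.111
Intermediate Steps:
z = 4 (z = 6 - 1*2 = 6 - 2 = 4)
(13*((18 - 1)/((7 - z) - 12)))*(-2) = (13*((18 - 1)/((7 - 1*4) - 12)))*(-2) = (13*(17/((7 - 4) - 12)))*(-2) = (13*(17/(3 - 12)))*(-2) = (13*(17/(-9)))*(-2) = (13*(17*(-⅑)))*(-2) = (13*(-17/9))*(-2) = -221/9*(-2) = 442/9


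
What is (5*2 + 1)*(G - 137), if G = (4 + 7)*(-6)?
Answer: -2233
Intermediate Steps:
G = -66 (G = 11*(-6) = -66)
(5*2 + 1)*(G - 137) = (5*2 + 1)*(-66 - 137) = (10 + 1)*(-203) = 11*(-203) = -2233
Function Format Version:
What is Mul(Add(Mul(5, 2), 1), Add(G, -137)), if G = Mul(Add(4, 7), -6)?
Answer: -2233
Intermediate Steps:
G = -66 (G = Mul(11, -6) = -66)
Mul(Add(Mul(5, 2), 1), Add(G, -137)) = Mul(Add(Mul(5, 2), 1), Add(-66, -137)) = Mul(Add(10, 1), -203) = Mul(11, -203) = -2233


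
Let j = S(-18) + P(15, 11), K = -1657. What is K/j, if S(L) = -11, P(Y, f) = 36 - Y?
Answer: -1657/10 ≈ -165.70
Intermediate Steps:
j = 10 (j = -11 + (36 - 1*15) = -11 + (36 - 15) = -11 + 21 = 10)
K/j = -1657/10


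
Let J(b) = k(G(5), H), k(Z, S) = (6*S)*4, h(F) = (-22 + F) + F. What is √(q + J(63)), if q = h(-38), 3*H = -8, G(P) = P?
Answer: 9*I*√2 ≈ 12.728*I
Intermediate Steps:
H = -8/3 (H = (⅓)*(-8) = -8/3 ≈ -2.6667)
h(F) = -22 + 2*F
k(Z, S) = 24*S
J(b) = -64 (J(b) = 24*(-8/3) = -64)
q = -98 (q = -22 + 2*(-38) = -22 - 76 = -98)
√(q + J(63)) = √(-98 - 64) = √(-162) = 9*I*√2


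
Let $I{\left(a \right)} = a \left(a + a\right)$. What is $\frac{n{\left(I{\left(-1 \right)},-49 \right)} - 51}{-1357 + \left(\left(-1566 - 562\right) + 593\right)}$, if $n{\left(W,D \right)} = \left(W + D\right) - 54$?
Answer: $\frac{38}{723} \approx 0.052559$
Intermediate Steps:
$I{\left(a \right)} = 2 a^{2}$ ($I{\left(a \right)} = a 2 a = 2 a^{2}$)
$n{\left(W,D \right)} = -54 + D + W$ ($n{\left(W,D \right)} = \left(D + W\right) - 54 = -54 + D + W$)
$\frac{n{\left(I{\left(-1 \right)},-49 \right)} - 51}{-1357 + \left(\left(-1566 - 562\right) + 593\right)} = \frac{\left(-54 - 49 + 2 \left(-1\right)^{2}\right) - 51}{-1357 + \left(\left(-1566 - 562\right) + 593\right)} = \frac{\left(-54 - 49 + 2 \cdot 1\right) - 51}{-1357 + \left(-2128 + 593\right)} = \frac{\left(-54 - 49 + 2\right) - 51}{-1357 - 1535} = \frac{-101 - 51}{-2892} = \left(-152\right) \left(- \frac{1}{2892}\right) = \frac{38}{723}$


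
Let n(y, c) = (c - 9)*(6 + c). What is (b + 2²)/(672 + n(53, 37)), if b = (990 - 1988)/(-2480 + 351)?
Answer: 71/29806 ≈ 0.0023821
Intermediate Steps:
b = 998/2129 (b = -998/(-2129) = -998*(-1/2129) = 998/2129 ≈ 0.46876)
n(y, c) = (-9 + c)*(6 + c)
(b + 2²)/(672 + n(53, 37)) = (998/2129 + 2²)/(672 + (-54 + 37² - 3*37)) = (998/2129 + 4)/(672 + (-54 + 1369 - 111)) = 9514/(2129*(672 + 1204)) = (9514/2129)/1876 = (9514/2129)*(1/1876) = 71/29806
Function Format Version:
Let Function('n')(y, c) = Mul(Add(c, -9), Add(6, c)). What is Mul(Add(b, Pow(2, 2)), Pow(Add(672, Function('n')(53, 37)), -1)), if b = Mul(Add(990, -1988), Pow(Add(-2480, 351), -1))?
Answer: Rational(71, 29806) ≈ 0.0023821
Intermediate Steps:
b = Rational(998, 2129) (b = Mul(-998, Pow(-2129, -1)) = Mul(-998, Rational(-1, 2129)) = Rational(998, 2129) ≈ 0.46876)
Function('n')(y, c) = Mul(Add(-9, c), Add(6, c))
Mul(Add(b, Pow(2, 2)), Pow(Add(672, Function('n')(53, 37)), -1)) = Mul(Add(Rational(998, 2129), Pow(2, 2)), Pow(Add(672, Add(-54, Pow(37, 2), Mul(-3, 37))), -1)) = Mul(Add(Rational(998, 2129), 4), Pow(Add(672, Add(-54, 1369, -111)), -1)) = Mul(Rational(9514, 2129), Pow(Add(672, 1204), -1)) = Mul(Rational(9514, 2129), Pow(1876, -1)) = Mul(Rational(9514, 2129), Rational(1, 1876)) = Rational(71, 29806)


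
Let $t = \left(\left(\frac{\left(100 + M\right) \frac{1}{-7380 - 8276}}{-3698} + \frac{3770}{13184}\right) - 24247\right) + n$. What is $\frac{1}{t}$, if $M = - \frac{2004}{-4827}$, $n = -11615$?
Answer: $- \frac{372617935168}{13362717839255129} \approx -2.7885 \cdot 10^{-5}$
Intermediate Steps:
$M = \frac{668}{1609}$ ($M = \left(-2004\right) \left(- \frac{1}{4827}\right) = \frac{668}{1609} \approx 0.41516$)
$t = - \frac{13362717839255129}{372617935168}$ ($t = \left(\left(\frac{\left(100 + \frac{668}{1609}\right) \frac{1}{-7380 - 8276}}{-3698} + \frac{3770}{13184}\right) - 24247\right) - 11615 = \left(\left(\frac{161568}{1609 \left(-15656\right)} \left(- \frac{1}{3698}\right) + 3770 \cdot \frac{1}{13184}\right) - 24247\right) - 11615 = \left(\left(\frac{161568}{1609} \left(- \frac{1}{15656}\right) \left(- \frac{1}{3698}\right) + \frac{1885}{6592}\right) - 24247\right) - 11615 = \left(\left(\left(- \frac{20196}{3148813}\right) \left(- \frac{1}{3698}\right) + \frac{1885}{6592}\right) - 24247\right) - 11615 = \left(\left(\frac{10098}{5822155237} + \frac{1885}{6592}\right) - 24247\right) - 11615 = \left(\frac{106551739687}{372617935168} - 24247\right) - 11615 = - \frac{9034760522278809}{372617935168} - 11615 = - \frac{13362717839255129}{372617935168} \approx -35862.0$)
$\frac{1}{t} = \frac{1}{- \frac{13362717839255129}{372617935168}} = - \frac{372617935168}{13362717839255129}$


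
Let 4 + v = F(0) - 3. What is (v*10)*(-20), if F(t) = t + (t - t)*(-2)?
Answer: 1400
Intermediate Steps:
F(t) = t (F(t) = t + 0*(-2) = t + 0 = t)
v = -7 (v = -4 + (0 - 3) = -4 - 3 = -7)
(v*10)*(-20) = -7*10*(-20) = -70*(-20) = 1400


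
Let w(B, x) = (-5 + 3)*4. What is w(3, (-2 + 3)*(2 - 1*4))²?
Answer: 64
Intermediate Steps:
w(B, x) = -8 (w(B, x) = -2*4 = -8)
w(3, (-2 + 3)*(2 - 1*4))² = (-8)² = 64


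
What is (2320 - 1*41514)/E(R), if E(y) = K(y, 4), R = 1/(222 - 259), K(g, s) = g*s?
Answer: 725089/2 ≈ 3.6254e+5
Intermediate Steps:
R = -1/37 (R = 1/(-37) = -1/37 ≈ -0.027027)
E(y) = 4*y (E(y) = y*4 = 4*y)
(2320 - 1*41514)/E(R) = (2320 - 1*41514)/((4*(-1/37))) = (2320 - 41514)/(-4/37) = -39194*(-37/4) = 725089/2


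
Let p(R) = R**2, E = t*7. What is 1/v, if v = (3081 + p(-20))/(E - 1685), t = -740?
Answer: -6865/3481 ≈ -1.9721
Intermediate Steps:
E = -5180 (E = -740*7 = -5180)
v = -3481/6865 (v = (3081 + (-20)**2)/(-5180 - 1685) = (3081 + 400)/(-6865) = 3481*(-1/6865) = -3481/6865 ≈ -0.50706)
1/v = 1/(-3481/6865) = -6865/3481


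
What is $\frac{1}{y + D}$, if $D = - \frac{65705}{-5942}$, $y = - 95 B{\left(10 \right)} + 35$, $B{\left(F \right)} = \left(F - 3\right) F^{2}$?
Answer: $- \frac{5942}{394869325} \approx -1.5048 \cdot 10^{-5}$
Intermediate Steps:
$B{\left(F \right)} = F^{2} \left(-3 + F\right)$ ($B{\left(F \right)} = \left(F - 3\right) F^{2} = \left(-3 + F\right) F^{2} = F^{2} \left(-3 + F\right)$)
$y = -66465$ ($y = - 95 \cdot 10^{2} \left(-3 + 10\right) + 35 = - 95 \cdot 100 \cdot 7 + 35 = \left(-95\right) 700 + 35 = -66500 + 35 = -66465$)
$D = \frac{65705}{5942}$ ($D = \left(-65705\right) \left(- \frac{1}{5942}\right) = \frac{65705}{5942} \approx 11.058$)
$\frac{1}{y + D} = \frac{1}{-66465 + \frac{65705}{5942}} = \frac{1}{- \frac{394869325}{5942}} = - \frac{5942}{394869325}$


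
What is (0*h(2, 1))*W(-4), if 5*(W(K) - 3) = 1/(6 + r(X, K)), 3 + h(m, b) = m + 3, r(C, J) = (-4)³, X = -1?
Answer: 0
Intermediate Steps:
r(C, J) = -64
h(m, b) = m (h(m, b) = -3 + (m + 3) = -3 + (3 + m) = m)
W(K) = 869/290 (W(K) = 3 + 1/(5*(6 - 64)) = 3 + (⅕)/(-58) = 3 + (⅕)*(-1/58) = 3 - 1/290 = 869/290)
(0*h(2, 1))*W(-4) = (0*2)*(869/290) = 0*(869/290) = 0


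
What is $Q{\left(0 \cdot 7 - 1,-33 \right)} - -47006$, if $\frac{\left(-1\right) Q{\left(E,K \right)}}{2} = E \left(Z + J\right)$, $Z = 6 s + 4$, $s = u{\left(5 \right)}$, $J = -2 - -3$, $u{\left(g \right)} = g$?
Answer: $47076$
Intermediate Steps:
$J = 1$ ($J = -2 + 3 = 1$)
$s = 5$
$Z = 34$ ($Z = 6 \cdot 5 + 4 = 30 + 4 = 34$)
$Q{\left(E,K \right)} = - 70 E$ ($Q{\left(E,K \right)} = - 2 E \left(34 + 1\right) = - 2 E 35 = - 2 \cdot 35 E = - 70 E$)
$Q{\left(0 \cdot 7 - 1,-33 \right)} - -47006 = - 70 \left(0 \cdot 7 - 1\right) - -47006 = - 70 \left(0 - 1\right) + 47006 = \left(-70\right) \left(-1\right) + 47006 = 70 + 47006 = 47076$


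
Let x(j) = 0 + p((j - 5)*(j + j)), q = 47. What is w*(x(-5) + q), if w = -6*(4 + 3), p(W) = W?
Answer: -6174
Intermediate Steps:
w = -42 (w = -6*7 = -42)
x(j) = 2*j*(-5 + j) (x(j) = 0 + (j - 5)*(j + j) = 0 + (-5 + j)*(2*j) = 0 + 2*j*(-5 + j) = 2*j*(-5 + j))
w*(x(-5) + q) = -42*(2*(-5)*(-5 - 5) + 47) = -42*(2*(-5)*(-10) + 47) = -42*(100 + 47) = -42*147 = -6174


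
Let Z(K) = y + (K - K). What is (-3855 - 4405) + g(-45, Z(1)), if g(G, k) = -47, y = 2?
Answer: -8307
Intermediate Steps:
Z(K) = 2 (Z(K) = 2 + (K - K) = 2 + 0 = 2)
(-3855 - 4405) + g(-45, Z(1)) = (-3855 - 4405) - 47 = -8260 - 47 = -8307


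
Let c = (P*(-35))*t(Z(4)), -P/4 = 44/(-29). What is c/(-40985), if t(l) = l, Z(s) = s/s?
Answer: 176/33959 ≈ 0.0051827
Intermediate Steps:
Z(s) = 1
P = 176/29 (P = -176/(-29) = -176*(-1)/29 = -4*(-44/29) = 176/29 ≈ 6.0690)
c = -6160/29 (c = ((176/29)*(-35))*1 = -6160/29*1 = -6160/29 ≈ -212.41)
c/(-40985) = -6160/29/(-40985) = -6160/29*(-1/40985) = 176/33959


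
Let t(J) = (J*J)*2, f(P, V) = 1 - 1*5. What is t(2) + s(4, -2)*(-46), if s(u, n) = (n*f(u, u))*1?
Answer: -360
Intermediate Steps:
f(P, V) = -4 (f(P, V) = 1 - 5 = -4)
t(J) = 2*J² (t(J) = J²*2 = 2*J²)
s(u, n) = -4*n (s(u, n) = (n*(-4))*1 = -4*n*1 = -4*n)
t(2) + s(4, -2)*(-46) = 2*2² - 4*(-2)*(-46) = 2*4 + 8*(-46) = 8 - 368 = -360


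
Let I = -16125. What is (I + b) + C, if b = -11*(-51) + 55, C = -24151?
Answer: -39660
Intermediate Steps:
b = 616 (b = 561 + 55 = 616)
(I + b) + C = (-16125 + 616) - 24151 = -15509 - 24151 = -39660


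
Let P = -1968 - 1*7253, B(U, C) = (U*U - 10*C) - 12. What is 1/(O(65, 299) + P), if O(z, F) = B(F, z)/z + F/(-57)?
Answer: -3705/29125117 ≈ -0.00012721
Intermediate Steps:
B(U, C) = -12 + U² - 10*C (B(U, C) = (U² - 10*C) - 12 = -12 + U² - 10*C)
O(z, F) = -F/57 + (-12 + F² - 10*z)/z (O(z, F) = (-12 + F² - 10*z)/z + F/(-57) = (-12 + F² - 10*z)/z + F*(-1/57) = (-12 + F² - 10*z)/z - F/57 = -F/57 + (-12 + F² - 10*z)/z)
P = -9221 (P = -1968 - 7253 = -9221)
1/(O(65, 299) + P) = 1/((-10 - 12/65 - 1/57*299 + 299²/65) - 9221) = 1/((-10 - 12*1/65 - 299/57 + 89401*(1/65)) - 9221) = 1/((-10 - 12/65 - 299/57 + 6877/5) - 9221) = 1/(5038688/3705 - 9221) = 1/(-29125117/3705) = -3705/29125117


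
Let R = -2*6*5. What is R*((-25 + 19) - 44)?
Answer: 3000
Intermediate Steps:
R = -60 (R = -12*5 = -60)
R*((-25 + 19) - 44) = -60*((-25 + 19) - 44) = -60*(-6 - 44) = -60*(-50) = 3000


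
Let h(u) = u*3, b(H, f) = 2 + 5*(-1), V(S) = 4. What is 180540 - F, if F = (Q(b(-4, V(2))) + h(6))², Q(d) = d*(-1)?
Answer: 180099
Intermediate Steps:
b(H, f) = -3 (b(H, f) = 2 - 5 = -3)
h(u) = 3*u
Q(d) = -d
F = 441 (F = (-1*(-3) + 3*6)² = (3 + 18)² = 21² = 441)
180540 - F = 180540 - 1*441 = 180540 - 441 = 180099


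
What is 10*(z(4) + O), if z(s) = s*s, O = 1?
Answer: 170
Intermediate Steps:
z(s) = s²
10*(z(4) + O) = 10*(4² + 1) = 10*(16 + 1) = 10*17 = 170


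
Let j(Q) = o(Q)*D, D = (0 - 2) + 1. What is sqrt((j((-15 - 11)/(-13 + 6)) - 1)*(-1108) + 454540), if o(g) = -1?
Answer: 2*sqrt(113635) ≈ 674.20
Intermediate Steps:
D = -1 (D = -2 + 1 = -1)
j(Q) = 1 (j(Q) = -1*(-1) = 1)
sqrt((j((-15 - 11)/(-13 + 6)) - 1)*(-1108) + 454540) = sqrt((1 - 1)*(-1108) + 454540) = sqrt(0*(-1108) + 454540) = sqrt(0 + 454540) = sqrt(454540) = 2*sqrt(113635)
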